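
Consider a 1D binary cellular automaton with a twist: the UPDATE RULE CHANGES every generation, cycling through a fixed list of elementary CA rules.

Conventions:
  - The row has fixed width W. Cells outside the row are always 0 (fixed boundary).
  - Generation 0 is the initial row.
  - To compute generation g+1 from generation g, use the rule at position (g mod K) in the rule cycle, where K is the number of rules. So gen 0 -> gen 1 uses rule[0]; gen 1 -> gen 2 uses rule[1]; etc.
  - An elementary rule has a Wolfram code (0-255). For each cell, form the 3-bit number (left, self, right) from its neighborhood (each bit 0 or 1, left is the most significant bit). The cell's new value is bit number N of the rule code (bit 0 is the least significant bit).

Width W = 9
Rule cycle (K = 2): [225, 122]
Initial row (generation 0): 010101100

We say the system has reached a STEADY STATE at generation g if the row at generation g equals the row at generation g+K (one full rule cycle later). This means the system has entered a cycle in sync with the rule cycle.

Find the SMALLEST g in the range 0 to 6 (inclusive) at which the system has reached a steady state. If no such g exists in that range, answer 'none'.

Answer: 2

Derivation:
Gen 0: 010101100
Gen 1 (rule 225): 001010101
Gen 2 (rule 122): 010101010
Gen 3 (rule 225): 001010100
Gen 4 (rule 122): 010101010
Gen 5 (rule 225): 001010100
Gen 6 (rule 122): 010101010
Gen 7 (rule 225): 001010100
Gen 8 (rule 122): 010101010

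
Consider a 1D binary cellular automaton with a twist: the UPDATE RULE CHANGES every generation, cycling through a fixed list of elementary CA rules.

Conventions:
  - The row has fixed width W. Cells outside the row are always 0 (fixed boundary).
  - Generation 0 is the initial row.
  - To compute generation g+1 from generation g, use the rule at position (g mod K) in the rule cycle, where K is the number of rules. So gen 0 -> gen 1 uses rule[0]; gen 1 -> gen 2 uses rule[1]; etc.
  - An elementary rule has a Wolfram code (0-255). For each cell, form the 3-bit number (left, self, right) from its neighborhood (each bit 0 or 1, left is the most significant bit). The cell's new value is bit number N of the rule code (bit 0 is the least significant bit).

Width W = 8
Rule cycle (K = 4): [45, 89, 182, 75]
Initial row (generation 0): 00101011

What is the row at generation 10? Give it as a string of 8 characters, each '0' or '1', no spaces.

Gen 0: 00101011
Gen 1 (rule 45): 10111110
Gen 2 (rule 89): 00100011
Gen 3 (rule 182): 01110100
Gen 4 (rule 75): 11010001
Gen 5 (rule 45): 10110101
Gen 6 (rule 89): 00110000
Gen 7 (rule 182): 01001000
Gen 8 (rule 75): 10010011
Gen 9 (rule 45): 10010010
Gen 10 (rule 89): 01001001

Answer: 01001001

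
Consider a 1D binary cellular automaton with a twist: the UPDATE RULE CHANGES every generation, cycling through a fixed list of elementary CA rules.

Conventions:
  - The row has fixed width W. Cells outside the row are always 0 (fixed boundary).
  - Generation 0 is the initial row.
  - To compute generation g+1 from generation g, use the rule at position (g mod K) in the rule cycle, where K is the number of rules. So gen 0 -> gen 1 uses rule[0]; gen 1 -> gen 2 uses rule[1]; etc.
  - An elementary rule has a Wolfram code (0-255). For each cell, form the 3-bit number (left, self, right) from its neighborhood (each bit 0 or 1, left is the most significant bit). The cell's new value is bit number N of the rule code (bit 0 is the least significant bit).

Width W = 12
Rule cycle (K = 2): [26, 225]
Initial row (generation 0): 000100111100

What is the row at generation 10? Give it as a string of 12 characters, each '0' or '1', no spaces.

Answer: 001001001001

Derivation:
Gen 0: 000100111100
Gen 1 (rule 26): 001011100010
Gen 2 (rule 225): 100101101000
Gen 3 (rule 26): 011001000100
Gen 4 (rule 225): 001000010001
Gen 5 (rule 26): 010100101010
Gen 6 (rule 225): 001000010100
Gen 7 (rule 26): 010100100010
Gen 8 (rule 225): 001000001000
Gen 9 (rule 26): 010100010100
Gen 10 (rule 225): 001001001001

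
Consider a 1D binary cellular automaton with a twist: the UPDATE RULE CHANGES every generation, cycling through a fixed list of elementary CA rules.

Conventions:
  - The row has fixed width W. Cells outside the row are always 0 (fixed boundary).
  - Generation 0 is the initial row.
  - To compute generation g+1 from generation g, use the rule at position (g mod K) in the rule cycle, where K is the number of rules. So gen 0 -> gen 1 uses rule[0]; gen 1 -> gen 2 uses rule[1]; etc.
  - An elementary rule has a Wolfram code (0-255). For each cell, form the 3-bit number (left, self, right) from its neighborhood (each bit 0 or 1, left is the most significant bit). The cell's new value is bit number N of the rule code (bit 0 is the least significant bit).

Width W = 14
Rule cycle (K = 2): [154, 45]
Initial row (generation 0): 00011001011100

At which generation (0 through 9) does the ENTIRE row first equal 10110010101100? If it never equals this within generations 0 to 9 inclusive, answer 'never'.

Answer: never

Derivation:
Gen 0: 00011001011100
Gen 1 (rule 154): 00110110011010
Gen 2 (rule 45): 10101100010110
Gen 3 (rule 154): 00001010100101
Gen 4 (rule 45): 11101111100111
Gen 5 (rule 154): 11001111011110
Gen 6 (rule 45): 10001000110000
Gen 7 (rule 154): 01010101101000
Gen 8 (rule 45): 01111111011011
Gen 9 (rule 154): 11111110010010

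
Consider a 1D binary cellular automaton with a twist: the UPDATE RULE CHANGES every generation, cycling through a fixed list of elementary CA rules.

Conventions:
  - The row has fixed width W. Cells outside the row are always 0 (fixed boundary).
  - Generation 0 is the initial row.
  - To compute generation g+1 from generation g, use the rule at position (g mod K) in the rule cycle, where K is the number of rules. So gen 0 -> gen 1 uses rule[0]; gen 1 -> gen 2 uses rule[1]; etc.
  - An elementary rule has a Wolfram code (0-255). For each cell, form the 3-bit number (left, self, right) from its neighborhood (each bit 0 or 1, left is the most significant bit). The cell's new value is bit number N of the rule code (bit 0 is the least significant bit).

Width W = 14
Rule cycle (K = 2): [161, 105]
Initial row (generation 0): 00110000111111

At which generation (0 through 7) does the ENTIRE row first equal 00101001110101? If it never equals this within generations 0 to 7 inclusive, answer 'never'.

Answer: never

Derivation:
Gen 0: 00110000111111
Gen 1 (rule 161): 10000110011110
Gen 2 (rule 105): 00110110010010
Gen 3 (rule 161): 10001000000000
Gen 4 (rule 105): 00100011111111
Gen 5 (rule 161): 10001001111110
Gen 6 (rule 105): 00100001000010
Gen 7 (rule 161): 10001100011000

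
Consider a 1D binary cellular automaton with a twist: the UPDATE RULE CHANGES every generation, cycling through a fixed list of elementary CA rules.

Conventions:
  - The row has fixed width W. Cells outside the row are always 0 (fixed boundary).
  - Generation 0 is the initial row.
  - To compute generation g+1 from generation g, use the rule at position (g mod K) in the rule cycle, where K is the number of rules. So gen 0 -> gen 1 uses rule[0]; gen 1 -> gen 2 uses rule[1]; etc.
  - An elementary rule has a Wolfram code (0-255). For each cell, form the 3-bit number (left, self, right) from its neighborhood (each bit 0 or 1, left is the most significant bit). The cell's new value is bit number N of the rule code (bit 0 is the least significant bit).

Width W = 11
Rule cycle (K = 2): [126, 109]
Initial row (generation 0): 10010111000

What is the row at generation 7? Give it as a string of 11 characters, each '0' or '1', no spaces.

Gen 0: 10010111000
Gen 1 (rule 126): 11111101100
Gen 2 (rule 109): 10000111101
Gen 3 (rule 126): 11001100111
Gen 4 (rule 109): 11001100101
Gen 5 (rule 126): 11111111111
Gen 6 (rule 109): 10000000001
Gen 7 (rule 126): 11000000011

Answer: 11000000011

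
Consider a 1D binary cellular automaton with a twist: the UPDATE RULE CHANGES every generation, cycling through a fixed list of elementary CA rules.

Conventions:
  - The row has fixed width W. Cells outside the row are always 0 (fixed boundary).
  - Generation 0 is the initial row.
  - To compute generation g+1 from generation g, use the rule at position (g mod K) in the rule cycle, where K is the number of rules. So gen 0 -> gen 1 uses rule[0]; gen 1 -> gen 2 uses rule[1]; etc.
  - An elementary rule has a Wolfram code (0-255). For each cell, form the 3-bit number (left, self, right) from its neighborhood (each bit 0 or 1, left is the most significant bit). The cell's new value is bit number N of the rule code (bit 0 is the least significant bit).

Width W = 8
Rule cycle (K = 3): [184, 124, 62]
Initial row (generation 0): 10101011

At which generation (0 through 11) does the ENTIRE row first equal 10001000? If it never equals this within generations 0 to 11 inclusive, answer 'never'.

Answer: 6

Derivation:
Gen 0: 10101011
Gen 1 (rule 184): 01010110
Gen 2 (rule 124): 01111111
Gen 3 (rule 62): 11000000
Gen 4 (rule 184): 10100000
Gen 5 (rule 124): 11110000
Gen 6 (rule 62): 10001000
Gen 7 (rule 184): 01000100
Gen 8 (rule 124): 01100110
Gen 9 (rule 62): 11011101
Gen 10 (rule 184): 10111010
Gen 11 (rule 124): 11101111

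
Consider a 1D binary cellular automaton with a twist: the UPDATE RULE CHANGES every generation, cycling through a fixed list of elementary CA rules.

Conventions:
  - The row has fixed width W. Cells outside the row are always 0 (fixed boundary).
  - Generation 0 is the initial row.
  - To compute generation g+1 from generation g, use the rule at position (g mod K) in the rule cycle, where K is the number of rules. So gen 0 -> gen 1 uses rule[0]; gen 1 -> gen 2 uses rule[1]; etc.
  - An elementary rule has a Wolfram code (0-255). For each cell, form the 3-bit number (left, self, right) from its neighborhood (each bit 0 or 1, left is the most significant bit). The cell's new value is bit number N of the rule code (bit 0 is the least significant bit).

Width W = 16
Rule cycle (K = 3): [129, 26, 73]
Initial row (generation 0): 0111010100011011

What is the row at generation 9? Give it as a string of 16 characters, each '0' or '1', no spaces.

Answer: 0001100011111000

Derivation:
Gen 0: 0111010100011011
Gen 1 (rule 129): 0010000001000000
Gen 2 (rule 26): 0101000010100000
Gen 3 (rule 73): 0000011000001111
Gen 4 (rule 129): 1111000011100110
Gen 5 (rule 26): 1000100110011101
Gen 6 (rule 73): 0010000110010100
Gen 7 (rule 129): 1000110000000001
Gen 8 (rule 26): 0101101000000010
Gen 9 (rule 73): 0001100011111000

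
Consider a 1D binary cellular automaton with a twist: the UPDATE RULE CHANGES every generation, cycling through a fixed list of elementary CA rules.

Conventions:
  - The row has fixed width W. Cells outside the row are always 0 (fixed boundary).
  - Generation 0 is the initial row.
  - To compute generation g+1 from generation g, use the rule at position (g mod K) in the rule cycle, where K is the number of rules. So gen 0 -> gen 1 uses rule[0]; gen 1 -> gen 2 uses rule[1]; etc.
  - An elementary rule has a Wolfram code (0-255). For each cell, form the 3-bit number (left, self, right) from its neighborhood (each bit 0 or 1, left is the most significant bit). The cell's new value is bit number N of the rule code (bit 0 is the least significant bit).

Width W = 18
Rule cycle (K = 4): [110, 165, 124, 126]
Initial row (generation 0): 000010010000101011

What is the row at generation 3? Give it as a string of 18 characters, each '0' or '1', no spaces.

Answer: 111001100110100011

Derivation:
Gen 0: 000010010000101011
Gen 1 (rule 110): 000110110001111111
Gen 2 (rule 165): 110001000100111110
Gen 3 (rule 124): 111001100110100011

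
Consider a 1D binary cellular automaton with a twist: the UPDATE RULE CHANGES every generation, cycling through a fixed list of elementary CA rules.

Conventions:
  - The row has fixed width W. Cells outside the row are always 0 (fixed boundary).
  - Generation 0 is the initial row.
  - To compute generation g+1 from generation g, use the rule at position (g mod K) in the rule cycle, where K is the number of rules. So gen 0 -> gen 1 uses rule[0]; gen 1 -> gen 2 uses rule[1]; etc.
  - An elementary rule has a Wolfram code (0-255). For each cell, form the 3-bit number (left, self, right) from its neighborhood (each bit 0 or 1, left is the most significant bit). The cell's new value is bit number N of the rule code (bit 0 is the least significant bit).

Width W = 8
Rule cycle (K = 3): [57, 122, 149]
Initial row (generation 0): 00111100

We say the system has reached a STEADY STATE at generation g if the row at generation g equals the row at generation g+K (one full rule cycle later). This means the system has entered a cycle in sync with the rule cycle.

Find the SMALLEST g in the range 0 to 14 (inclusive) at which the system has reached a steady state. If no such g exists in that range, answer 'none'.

Answer: 10

Derivation:
Gen 0: 00111100
Gen 1 (rule 57): 10100011
Gen 2 (rule 122): 01010111
Gen 3 (rule 149): 01010010
Gen 4 (rule 57): 00101001
Gen 5 (rule 122): 01010110
Gen 6 (rule 149): 01010001
Gen 7 (rule 57): 00101100
Gen 8 (rule 122): 01011110
Gen 9 (rule 149): 01001101
Gen 10 (rule 57): 00101010
Gen 11 (rule 122): 01010101
Gen 12 (rule 149): 01010101
Gen 13 (rule 57): 00101010
Gen 14 (rule 122): 01010101
Gen 15 (rule 149): 01010101
Gen 16 (rule 57): 00101010
Gen 17 (rule 122): 01010101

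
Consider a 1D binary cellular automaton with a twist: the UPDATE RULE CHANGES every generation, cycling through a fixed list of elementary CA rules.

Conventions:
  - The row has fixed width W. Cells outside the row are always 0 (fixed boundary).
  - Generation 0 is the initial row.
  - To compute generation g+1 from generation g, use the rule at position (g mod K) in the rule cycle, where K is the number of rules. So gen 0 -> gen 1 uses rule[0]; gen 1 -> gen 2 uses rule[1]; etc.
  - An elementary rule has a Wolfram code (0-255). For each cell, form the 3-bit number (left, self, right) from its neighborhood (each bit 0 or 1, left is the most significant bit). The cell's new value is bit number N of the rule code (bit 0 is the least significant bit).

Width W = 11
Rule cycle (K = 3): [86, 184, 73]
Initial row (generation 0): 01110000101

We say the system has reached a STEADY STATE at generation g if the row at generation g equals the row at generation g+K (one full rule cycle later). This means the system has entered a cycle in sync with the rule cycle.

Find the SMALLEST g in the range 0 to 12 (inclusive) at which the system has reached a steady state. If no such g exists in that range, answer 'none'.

Gen 0: 01110000101
Gen 1 (rule 86): 10011001101
Gen 2 (rule 184): 01010101010
Gen 3 (rule 73): 00000000000
Gen 4 (rule 86): 00000000000
Gen 5 (rule 184): 00000000000
Gen 6 (rule 73): 11111111111
Gen 7 (rule 86): 00000000001
Gen 8 (rule 184): 00000000000
Gen 9 (rule 73): 11111111111
Gen 10 (rule 86): 00000000001
Gen 11 (rule 184): 00000000000
Gen 12 (rule 73): 11111111111
Gen 13 (rule 86): 00000000001
Gen 14 (rule 184): 00000000000
Gen 15 (rule 73): 11111111111

Answer: 5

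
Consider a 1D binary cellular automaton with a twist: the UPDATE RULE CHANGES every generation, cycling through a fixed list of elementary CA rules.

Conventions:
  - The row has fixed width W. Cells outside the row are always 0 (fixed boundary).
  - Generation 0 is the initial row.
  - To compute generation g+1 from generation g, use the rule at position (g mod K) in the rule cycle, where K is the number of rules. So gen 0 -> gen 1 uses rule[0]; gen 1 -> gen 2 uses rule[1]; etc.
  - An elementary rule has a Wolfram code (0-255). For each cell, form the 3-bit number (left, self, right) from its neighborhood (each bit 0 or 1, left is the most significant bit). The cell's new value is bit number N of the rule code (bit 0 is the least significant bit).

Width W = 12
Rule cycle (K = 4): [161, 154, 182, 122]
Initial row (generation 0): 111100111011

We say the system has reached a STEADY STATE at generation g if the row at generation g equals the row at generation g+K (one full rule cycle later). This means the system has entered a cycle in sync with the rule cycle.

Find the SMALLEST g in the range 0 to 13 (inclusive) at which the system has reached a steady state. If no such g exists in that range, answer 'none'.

Gen 0: 111100111011
Gen 1 (rule 161): 011000010100
Gen 2 (rule 154): 110100100010
Gen 3 (rule 182): 001111110111
Gen 4 (rule 122): 011000011101
Gen 5 (rule 161): 000011001010
Gen 6 (rule 154): 000110110001
Gen 7 (rule 182): 001001001011
Gen 8 (rule 122): 010110110111
Gen 9 (rule 161): 001001001010
Gen 10 (rule 154): 010110110001
Gen 11 (rule 182): 111001001011
Gen 12 (rule 122): 101110110111
Gen 13 (rule 161): 010101001010
Gen 14 (rule 154): 100000110001
Gen 15 (rule 182): 110001001011
Gen 16 (rule 122): 111010110111
Gen 17 (rule 161): 010101001010

Answer: 13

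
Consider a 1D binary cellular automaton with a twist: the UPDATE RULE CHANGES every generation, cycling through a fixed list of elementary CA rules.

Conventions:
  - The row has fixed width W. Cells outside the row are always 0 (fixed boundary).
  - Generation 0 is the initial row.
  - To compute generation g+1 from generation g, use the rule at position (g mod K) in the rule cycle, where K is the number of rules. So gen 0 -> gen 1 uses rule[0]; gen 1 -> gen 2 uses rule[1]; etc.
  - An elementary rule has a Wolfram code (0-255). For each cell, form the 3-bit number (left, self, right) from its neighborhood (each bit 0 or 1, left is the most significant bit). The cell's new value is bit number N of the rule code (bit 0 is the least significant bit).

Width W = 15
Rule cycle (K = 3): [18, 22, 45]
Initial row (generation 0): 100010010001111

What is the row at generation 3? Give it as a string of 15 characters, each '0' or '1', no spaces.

Answer: 101101101110011

Derivation:
Gen 0: 100010010001111
Gen 1 (rule 18): 010101101010000
Gen 2 (rule 22): 110100001011000
Gen 3 (rule 45): 101101101110011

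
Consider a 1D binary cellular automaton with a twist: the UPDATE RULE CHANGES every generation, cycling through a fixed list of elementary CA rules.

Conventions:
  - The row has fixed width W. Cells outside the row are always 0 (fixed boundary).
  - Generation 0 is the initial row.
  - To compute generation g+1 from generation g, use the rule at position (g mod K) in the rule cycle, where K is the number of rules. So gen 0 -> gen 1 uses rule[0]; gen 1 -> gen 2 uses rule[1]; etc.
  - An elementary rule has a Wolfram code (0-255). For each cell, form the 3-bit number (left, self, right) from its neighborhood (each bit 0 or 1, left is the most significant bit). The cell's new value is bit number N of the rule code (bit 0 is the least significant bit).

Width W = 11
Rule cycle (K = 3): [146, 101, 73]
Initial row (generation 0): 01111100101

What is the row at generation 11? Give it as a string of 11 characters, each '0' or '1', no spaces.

Answer: 00111011111

Derivation:
Gen 0: 01111100101
Gen 1 (rule 146): 10111011000
Gen 2 (rule 101): 11001101011
Gen 3 (rule 73): 11001100011
Gen 4 (rule 146): 00110010100
Gen 5 (rule 101): 10010011101
Gen 6 (rule 73): 00000010100
Gen 7 (rule 146): 00000100010
Gen 8 (rule 101): 11110101010
Gen 9 (rule 73): 10010000000
Gen 10 (rule 146): 01101000000
Gen 11 (rule 101): 00111011111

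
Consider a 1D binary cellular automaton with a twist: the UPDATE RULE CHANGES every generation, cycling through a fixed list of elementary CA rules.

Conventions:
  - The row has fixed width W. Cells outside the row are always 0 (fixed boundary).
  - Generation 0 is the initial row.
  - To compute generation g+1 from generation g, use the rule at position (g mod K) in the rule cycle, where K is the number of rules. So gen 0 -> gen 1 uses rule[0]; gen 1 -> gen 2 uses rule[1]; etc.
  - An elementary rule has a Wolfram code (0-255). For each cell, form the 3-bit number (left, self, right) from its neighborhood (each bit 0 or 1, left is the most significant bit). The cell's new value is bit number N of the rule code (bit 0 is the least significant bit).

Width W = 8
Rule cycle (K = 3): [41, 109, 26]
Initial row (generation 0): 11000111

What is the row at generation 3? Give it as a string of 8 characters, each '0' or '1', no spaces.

Answer: 01110000

Derivation:
Gen 0: 11000111
Gen 1 (rule 41): 10010100
Gen 2 (rule 109): 10011101
Gen 3 (rule 26): 01110000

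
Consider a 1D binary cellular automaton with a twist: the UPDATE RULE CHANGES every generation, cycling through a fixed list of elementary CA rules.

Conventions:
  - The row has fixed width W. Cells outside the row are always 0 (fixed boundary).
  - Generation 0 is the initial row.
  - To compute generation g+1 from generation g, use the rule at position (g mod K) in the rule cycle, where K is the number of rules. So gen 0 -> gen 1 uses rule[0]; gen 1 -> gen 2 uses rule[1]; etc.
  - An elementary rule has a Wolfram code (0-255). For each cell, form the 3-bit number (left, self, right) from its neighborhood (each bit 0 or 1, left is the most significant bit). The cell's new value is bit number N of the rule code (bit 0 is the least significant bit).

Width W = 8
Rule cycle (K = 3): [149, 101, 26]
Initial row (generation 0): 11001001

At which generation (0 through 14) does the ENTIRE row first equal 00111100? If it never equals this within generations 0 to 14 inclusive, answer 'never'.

Gen 0: 11001001
Gen 1 (rule 149): 00101101
Gen 2 (rule 101): 10110111
Gen 3 (rule 26): 00100100
Gen 4 (rule 149): 10110111
Gen 5 (rule 101): 11011001
Gen 6 (rule 26): 10010110
Gen 7 (rule 149): 11010001
Gen 8 (rule 101): 01110101
Gen 9 (rule 26): 11000000
Gen 10 (rule 149): 00111111
Gen 11 (rule 101): 10000001
Gen 12 (rule 26): 01000010
Gen 13 (rule 149): 01111011
Gen 14 (rule 101): 00001101

Answer: never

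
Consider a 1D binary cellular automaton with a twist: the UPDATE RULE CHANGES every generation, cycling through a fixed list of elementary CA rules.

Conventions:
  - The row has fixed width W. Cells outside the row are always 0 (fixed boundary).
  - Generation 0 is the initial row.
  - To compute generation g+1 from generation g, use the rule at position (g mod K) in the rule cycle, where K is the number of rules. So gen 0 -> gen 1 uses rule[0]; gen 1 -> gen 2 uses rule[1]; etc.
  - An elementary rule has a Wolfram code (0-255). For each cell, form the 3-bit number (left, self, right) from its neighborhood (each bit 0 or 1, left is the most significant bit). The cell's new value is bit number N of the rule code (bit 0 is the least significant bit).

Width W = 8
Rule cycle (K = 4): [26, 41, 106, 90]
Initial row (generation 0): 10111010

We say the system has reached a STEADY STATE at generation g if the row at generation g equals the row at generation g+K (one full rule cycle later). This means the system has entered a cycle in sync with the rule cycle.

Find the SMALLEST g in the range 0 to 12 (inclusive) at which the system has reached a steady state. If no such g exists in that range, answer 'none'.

Gen 0: 10111010
Gen 1 (rule 26): 00100001
Gen 2 (rule 41): 10001100
Gen 3 (rule 106): 00011100
Gen 4 (rule 90): 00110110
Gen 5 (rule 26): 01100101
Gen 6 (rule 41): 01000010
Gen 7 (rule 106): 10000100
Gen 8 (rule 90): 01001010
Gen 9 (rule 26): 10110001
Gen 10 (rule 41): 01100100
Gen 11 (rule 106): 11101000
Gen 12 (rule 90): 10100100
Gen 13 (rule 26): 00011010
Gen 14 (rule 41): 11010100
Gen 15 (rule 106): 11101000
Gen 16 (rule 90): 10100100

Answer: 11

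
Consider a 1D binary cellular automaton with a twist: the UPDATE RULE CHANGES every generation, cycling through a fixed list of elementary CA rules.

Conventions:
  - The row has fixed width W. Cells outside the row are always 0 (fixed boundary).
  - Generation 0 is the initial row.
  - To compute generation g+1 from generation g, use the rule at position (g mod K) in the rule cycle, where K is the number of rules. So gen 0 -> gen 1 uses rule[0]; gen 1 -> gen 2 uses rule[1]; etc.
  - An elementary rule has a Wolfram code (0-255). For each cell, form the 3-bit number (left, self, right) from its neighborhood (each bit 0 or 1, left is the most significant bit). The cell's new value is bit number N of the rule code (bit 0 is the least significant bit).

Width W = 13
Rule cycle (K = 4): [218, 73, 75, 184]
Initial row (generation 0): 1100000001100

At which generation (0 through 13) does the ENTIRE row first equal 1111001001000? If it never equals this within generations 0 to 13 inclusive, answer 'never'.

Gen 0: 1100000001100
Gen 1 (rule 218): 1110000011110
Gen 2 (rule 73): 1010111010010
Gen 3 (rule 75): 0000101000100
Gen 4 (rule 184): 0000010100010
Gen 5 (rule 218): 0000100010101
Gen 6 (rule 73): 1110001000000
Gen 7 (rule 75): 1010110011111
Gen 8 (rule 184): 0101101011110
Gen 9 (rule 218): 1001100011111
Gen 10 (rule 73): 0001101010001
Gen 11 (rule 75): 1111100000110
Gen 12 (rule 184): 1111010000101
Gen 13 (rule 218): 1111001001000

Answer: 13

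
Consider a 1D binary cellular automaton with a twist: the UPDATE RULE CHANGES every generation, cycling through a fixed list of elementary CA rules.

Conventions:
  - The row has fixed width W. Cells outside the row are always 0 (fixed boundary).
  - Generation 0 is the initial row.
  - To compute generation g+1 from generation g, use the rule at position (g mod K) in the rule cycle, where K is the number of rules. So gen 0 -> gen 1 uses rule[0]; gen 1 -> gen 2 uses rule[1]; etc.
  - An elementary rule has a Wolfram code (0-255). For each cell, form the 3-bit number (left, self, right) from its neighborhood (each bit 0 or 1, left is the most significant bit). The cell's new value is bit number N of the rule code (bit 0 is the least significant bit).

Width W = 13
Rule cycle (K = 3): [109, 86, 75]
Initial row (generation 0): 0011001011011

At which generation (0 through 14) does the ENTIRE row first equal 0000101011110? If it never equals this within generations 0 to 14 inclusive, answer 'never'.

Gen 0: 0011001011011
Gen 1 (rule 109): 1011001111111
Gen 2 (rule 86): 1001110000001
Gen 3 (rule 75): 0011010111110
Gen 4 (rule 109): 1011111100010
Gen 5 (rule 86): 1000000110111
Gen 6 (rule 75): 0011111110101
Gen 7 (rule 109): 1010000011111
Gen 8 (rule 86): 1011000100001
Gen 9 (rule 75): 0011011001110
Gen 10 (rule 109): 1011111001010
Gen 11 (rule 86): 1000001111011
Gen 12 (rule 75): 0011111001011
Gen 13 (rule 109): 1010001001111
Gen 14 (rule 86): 1011011110001

Answer: never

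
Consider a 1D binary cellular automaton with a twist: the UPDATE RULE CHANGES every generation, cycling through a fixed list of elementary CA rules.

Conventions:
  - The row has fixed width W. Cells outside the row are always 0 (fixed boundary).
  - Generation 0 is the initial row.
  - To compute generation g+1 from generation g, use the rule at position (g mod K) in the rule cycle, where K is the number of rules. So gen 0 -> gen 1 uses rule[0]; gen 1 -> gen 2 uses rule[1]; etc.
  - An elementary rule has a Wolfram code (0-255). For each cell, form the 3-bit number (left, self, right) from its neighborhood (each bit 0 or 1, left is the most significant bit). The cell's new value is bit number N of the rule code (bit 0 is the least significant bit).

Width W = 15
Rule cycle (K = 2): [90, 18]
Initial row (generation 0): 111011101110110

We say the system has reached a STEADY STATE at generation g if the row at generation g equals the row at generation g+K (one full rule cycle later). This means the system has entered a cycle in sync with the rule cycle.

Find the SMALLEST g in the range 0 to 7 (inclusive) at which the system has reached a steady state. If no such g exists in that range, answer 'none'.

Answer: 2

Derivation:
Gen 0: 111011101110110
Gen 1 (rule 90): 101010101010111
Gen 2 (rule 18): 000000000000000
Gen 3 (rule 90): 000000000000000
Gen 4 (rule 18): 000000000000000
Gen 5 (rule 90): 000000000000000
Gen 6 (rule 18): 000000000000000
Gen 7 (rule 90): 000000000000000
Gen 8 (rule 18): 000000000000000
Gen 9 (rule 90): 000000000000000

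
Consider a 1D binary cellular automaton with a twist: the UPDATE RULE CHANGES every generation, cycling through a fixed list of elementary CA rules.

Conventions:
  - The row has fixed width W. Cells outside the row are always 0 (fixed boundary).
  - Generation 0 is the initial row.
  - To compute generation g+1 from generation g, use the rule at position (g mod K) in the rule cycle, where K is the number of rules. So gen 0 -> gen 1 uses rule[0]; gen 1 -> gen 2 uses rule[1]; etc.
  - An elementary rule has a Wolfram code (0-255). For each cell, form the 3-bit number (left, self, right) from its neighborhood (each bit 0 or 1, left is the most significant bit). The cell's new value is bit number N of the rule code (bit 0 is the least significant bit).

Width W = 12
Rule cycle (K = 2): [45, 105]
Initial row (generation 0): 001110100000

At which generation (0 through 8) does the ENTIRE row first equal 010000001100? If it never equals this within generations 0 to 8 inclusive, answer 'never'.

Gen 0: 001110100000
Gen 1 (rule 45): 101001101111
Gen 2 (rule 105): 010001111001
Gen 3 (rule 45): 010101000001
Gen 4 (rule 105): 001010011100
Gen 5 (rule 45): 101110010001
Gen 6 (rule 105): 011010000100
Gen 7 (rule 45): 010110110101
Gen 8 (rule 105): 001111111010

Answer: never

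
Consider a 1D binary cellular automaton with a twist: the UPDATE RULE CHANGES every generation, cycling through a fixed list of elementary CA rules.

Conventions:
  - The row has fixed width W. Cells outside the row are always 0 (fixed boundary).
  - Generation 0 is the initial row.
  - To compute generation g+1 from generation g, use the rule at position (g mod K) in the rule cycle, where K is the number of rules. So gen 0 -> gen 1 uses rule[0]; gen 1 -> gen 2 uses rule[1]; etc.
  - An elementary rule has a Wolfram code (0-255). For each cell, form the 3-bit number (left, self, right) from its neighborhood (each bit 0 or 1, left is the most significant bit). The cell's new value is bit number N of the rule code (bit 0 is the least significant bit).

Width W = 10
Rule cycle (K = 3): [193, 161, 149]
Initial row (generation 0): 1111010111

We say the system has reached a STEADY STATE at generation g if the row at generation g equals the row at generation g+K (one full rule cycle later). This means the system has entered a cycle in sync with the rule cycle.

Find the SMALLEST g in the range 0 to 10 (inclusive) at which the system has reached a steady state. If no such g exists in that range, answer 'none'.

Gen 0: 1111010111
Gen 1 (rule 193): 0111000011
Gen 2 (rule 161): 0010011000
Gen 3 (rule 149): 1011000111
Gen 4 (rule 193): 0001010011
Gen 5 (rule 161): 1100100000
Gen 6 (rule 149): 0010111111
Gen 7 (rule 193): 1000011111
Gen 8 (rule 161): 0011001110
Gen 9 (rule 149): 1000100101
Gen 10 (rule 193): 0010000000
Gen 11 (rule 161): 1000111111
Gen 12 (rule 149): 1110011110
Gen 13 (rule 193): 0110001110

Answer: none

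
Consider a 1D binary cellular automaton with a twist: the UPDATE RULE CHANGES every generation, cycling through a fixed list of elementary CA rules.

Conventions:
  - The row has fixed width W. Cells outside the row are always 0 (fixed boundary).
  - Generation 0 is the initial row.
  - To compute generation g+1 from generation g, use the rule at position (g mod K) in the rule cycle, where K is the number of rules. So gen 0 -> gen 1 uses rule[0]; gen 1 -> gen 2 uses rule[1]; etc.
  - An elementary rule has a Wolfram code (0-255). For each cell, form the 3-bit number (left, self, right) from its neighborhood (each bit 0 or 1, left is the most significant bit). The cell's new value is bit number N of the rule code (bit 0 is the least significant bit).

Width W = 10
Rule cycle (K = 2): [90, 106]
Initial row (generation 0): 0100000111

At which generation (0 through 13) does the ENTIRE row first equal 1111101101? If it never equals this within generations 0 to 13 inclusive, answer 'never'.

Answer: never

Derivation:
Gen 0: 0100000111
Gen 1 (rule 90): 1010001101
Gen 2 (rule 106): 0100011110
Gen 3 (rule 90): 1010110011
Gen 4 (rule 106): 0101110111
Gen 5 (rule 90): 1001010101
Gen 6 (rule 106): 0010101010
Gen 7 (rule 90): 0100000001
Gen 8 (rule 106): 1000000010
Gen 9 (rule 90): 0100000101
Gen 10 (rule 106): 1000001010
Gen 11 (rule 90): 0100010001
Gen 12 (rule 106): 1000100010
Gen 13 (rule 90): 0101010101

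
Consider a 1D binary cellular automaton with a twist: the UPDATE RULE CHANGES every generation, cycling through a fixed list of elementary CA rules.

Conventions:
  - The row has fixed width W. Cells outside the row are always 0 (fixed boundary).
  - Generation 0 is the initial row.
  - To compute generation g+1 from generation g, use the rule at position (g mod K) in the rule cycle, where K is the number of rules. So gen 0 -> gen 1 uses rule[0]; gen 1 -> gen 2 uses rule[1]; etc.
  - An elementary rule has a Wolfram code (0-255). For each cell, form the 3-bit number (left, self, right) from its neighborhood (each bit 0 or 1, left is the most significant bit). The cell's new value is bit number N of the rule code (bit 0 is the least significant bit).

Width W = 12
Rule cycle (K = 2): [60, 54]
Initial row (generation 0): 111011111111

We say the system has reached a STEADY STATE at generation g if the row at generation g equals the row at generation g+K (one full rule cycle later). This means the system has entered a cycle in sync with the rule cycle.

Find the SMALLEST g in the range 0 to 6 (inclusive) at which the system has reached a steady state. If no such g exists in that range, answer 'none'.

Gen 0: 111011111111
Gen 1 (rule 60): 100110000000
Gen 2 (rule 54): 111001000000
Gen 3 (rule 60): 100101100000
Gen 4 (rule 54): 111110010000
Gen 5 (rule 60): 100001011000
Gen 6 (rule 54): 110011100100
Gen 7 (rule 60): 101010010110
Gen 8 (rule 54): 111111111001

Answer: none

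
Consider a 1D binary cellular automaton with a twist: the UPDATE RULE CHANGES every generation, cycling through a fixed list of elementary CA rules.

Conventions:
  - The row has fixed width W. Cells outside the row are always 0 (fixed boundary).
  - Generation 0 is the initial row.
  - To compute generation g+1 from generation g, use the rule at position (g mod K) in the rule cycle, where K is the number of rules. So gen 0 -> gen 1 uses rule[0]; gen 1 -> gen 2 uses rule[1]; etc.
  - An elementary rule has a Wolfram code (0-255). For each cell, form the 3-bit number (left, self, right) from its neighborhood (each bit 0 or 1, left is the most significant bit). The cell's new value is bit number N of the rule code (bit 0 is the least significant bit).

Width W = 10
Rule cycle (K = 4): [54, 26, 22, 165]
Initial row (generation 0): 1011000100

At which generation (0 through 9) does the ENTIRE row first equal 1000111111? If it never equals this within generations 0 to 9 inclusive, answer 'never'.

Gen 0: 1011000100
Gen 1 (rule 54): 1100101110
Gen 2 (rule 26): 1011001001
Gen 3 (rule 22): 1000111111
Gen 4 (rule 165): 1010011110
Gen 5 (rule 54): 1111100001
Gen 6 (rule 26): 1000010010
Gen 7 (rule 22): 1100111111
Gen 8 (rule 165): 0000011110
Gen 9 (rule 54): 0000100001

Answer: 3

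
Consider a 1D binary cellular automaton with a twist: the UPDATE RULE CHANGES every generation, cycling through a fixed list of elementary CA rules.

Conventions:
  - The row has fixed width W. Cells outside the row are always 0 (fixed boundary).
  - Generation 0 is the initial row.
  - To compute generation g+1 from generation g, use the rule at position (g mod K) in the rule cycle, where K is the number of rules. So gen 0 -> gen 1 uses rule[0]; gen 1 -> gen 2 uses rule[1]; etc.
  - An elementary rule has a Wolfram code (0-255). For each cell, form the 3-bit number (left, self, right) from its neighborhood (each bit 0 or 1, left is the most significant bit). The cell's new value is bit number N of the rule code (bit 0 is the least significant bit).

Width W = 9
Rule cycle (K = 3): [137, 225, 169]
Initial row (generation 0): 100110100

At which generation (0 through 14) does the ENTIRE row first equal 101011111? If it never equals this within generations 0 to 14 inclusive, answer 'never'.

Gen 0: 100110100
Gen 1 (rule 137): 000100001
Gen 2 (rule 225): 110001100
Gen 3 (rule 169): 100101001
Gen 4 (rule 137): 000000000
Gen 5 (rule 225): 111111111
Gen 6 (rule 169): 111111110
Gen 7 (rule 137): 111111100
Gen 8 (rule 225): 011111101
Gen 9 (rule 169): 011111010
Gen 10 (rule 137): 011110000
Gen 11 (rule 225): 001110111
Gen 12 (rule 169): 101101110
Gen 13 (rule 137): 001001100
Gen 14 (rule 225): 100000101

Answer: never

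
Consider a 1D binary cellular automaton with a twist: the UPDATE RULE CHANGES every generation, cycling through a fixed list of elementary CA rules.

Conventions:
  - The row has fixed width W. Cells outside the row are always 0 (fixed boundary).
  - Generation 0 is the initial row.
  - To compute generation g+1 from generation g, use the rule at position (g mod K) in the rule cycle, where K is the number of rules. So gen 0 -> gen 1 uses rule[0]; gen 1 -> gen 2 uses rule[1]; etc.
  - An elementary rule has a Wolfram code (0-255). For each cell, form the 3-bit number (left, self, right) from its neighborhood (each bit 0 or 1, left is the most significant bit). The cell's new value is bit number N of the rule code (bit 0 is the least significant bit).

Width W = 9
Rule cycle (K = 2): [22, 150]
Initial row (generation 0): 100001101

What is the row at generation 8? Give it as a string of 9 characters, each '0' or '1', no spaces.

Answer: 111011100

Derivation:
Gen 0: 100001101
Gen 1 (rule 22): 110010001
Gen 2 (rule 150): 001111011
Gen 3 (rule 22): 010000000
Gen 4 (rule 150): 111000000
Gen 5 (rule 22): 000100000
Gen 6 (rule 150): 001110000
Gen 7 (rule 22): 010001000
Gen 8 (rule 150): 111011100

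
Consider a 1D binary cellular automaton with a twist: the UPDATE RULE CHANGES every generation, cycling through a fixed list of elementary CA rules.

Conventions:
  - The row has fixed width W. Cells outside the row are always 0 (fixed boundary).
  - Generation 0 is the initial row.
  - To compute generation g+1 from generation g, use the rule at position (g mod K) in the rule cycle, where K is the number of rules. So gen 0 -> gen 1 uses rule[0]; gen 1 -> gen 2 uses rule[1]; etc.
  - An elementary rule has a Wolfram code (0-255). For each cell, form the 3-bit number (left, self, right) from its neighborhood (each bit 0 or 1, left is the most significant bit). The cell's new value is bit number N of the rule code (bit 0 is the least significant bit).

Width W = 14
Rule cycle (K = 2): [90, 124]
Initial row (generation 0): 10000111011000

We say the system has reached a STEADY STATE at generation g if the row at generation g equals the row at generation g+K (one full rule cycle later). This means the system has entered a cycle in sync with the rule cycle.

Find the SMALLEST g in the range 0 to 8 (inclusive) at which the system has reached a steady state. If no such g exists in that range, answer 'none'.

Answer: none

Derivation:
Gen 0: 10000111011000
Gen 1 (rule 90): 01001101011100
Gen 2 (rule 124): 01101111110110
Gen 3 (rule 90): 11101000010111
Gen 4 (rule 124): 10111100011101
Gen 5 (rule 90): 00100110110100
Gen 6 (rule 124): 00110111111110
Gen 7 (rule 90): 01110100000011
Gen 8 (rule 124): 01011110000011
Gen 9 (rule 90): 10010011000111
Gen 10 (rule 124): 11011011100101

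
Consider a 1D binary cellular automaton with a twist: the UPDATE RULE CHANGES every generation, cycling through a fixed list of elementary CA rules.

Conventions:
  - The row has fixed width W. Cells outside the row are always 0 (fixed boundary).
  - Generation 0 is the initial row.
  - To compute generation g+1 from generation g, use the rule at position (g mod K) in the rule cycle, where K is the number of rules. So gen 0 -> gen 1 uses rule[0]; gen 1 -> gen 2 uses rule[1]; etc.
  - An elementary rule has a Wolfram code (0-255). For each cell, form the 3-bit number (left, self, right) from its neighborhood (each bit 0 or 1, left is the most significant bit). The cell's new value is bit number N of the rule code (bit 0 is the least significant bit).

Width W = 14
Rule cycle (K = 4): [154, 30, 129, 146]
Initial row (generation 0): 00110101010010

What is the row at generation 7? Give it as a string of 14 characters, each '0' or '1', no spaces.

Answer: 10010010010011

Derivation:
Gen 0: 00110101010010
Gen 1 (rule 154): 01100000001101
Gen 2 (rule 30): 11010000011001
Gen 3 (rule 129): 00000111000000
Gen 4 (rule 146): 00001010100000
Gen 5 (rule 154): 00010000010000
Gen 6 (rule 30): 00111000111000
Gen 7 (rule 129): 10010010010011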